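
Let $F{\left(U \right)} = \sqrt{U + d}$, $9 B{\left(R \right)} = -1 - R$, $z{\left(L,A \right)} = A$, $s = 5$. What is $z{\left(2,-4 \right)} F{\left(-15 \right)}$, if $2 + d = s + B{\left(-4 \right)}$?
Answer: $- \frac{4 i \sqrt{105}}{3} \approx - 13.663 i$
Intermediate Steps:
$B{\left(R \right)} = - \frac{1}{9} - \frac{R}{9}$ ($B{\left(R \right)} = \frac{-1 - R}{9} = - \frac{1}{9} - \frac{R}{9}$)
$d = \frac{10}{3}$ ($d = -2 + \left(5 - - \frac{1}{3}\right) = -2 + \left(5 + \left(- \frac{1}{9} + \frac{4}{9}\right)\right) = -2 + \left(5 + \frac{1}{3}\right) = -2 + \frac{16}{3} = \frac{10}{3} \approx 3.3333$)
$F{\left(U \right)} = \sqrt{\frac{10}{3} + U}$ ($F{\left(U \right)} = \sqrt{U + \frac{10}{3}} = \sqrt{\frac{10}{3} + U}$)
$z{\left(2,-4 \right)} F{\left(-15 \right)} = - 4 \frac{\sqrt{30 + 9 \left(-15\right)}}{3} = - 4 \frac{\sqrt{30 - 135}}{3} = - 4 \frac{\sqrt{-105}}{3} = - 4 \frac{i \sqrt{105}}{3} = - \frac{4 i \sqrt{105}}{3}$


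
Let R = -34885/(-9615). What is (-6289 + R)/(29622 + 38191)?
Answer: -12086770/130404399 ≈ -0.092687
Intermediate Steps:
R = 6977/1923 (R = -34885*(-1/9615) = 6977/1923 ≈ 3.6282)
(-6289 + R)/(29622 + 38191) = (-6289 + 6977/1923)/(29622 + 38191) = -12086770/1923/67813 = -12086770/1923*1/67813 = -12086770/130404399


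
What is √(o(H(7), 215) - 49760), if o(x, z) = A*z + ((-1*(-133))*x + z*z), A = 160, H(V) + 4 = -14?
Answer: √28471 ≈ 168.73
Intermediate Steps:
H(V) = -18 (H(V) = -4 - 14 = -18)
o(x, z) = z² + 133*x + 160*z (o(x, z) = 160*z + ((-1*(-133))*x + z*z) = 160*z + (133*x + z²) = 160*z + (z² + 133*x) = z² + 133*x + 160*z)
√(o(H(7), 215) - 49760) = √((215² + 133*(-18) + 160*215) - 49760) = √((46225 - 2394 + 34400) - 49760) = √(78231 - 49760) = √28471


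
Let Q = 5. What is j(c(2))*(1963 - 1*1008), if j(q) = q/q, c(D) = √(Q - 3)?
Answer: 955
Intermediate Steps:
c(D) = √2 (c(D) = √(5 - 3) = √2)
j(q) = 1
j(c(2))*(1963 - 1*1008) = 1*(1963 - 1*1008) = 1*(1963 - 1008) = 1*955 = 955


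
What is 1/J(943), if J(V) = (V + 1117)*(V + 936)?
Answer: 1/3870740 ≈ 2.5835e-7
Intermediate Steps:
J(V) = (936 + V)*(1117 + V) (J(V) = (1117 + V)*(936 + V) = (936 + V)*(1117 + V))
1/J(943) = 1/(1045512 + 943**2 + 2053*943) = 1/(1045512 + 889249 + 1935979) = 1/3870740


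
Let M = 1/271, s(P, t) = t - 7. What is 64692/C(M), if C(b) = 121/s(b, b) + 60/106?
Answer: -6500769696/1681043 ≈ -3867.1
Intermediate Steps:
s(P, t) = -7 + t
M = 1/271 ≈ 0.0036900
C(b) = 30/53 + 121/(-7 + b) (C(b) = 121/(-7 + b) + 60/106 = 121/(-7 + b) + 60*(1/106) = 121/(-7 + b) + 30/53 = 30/53 + 121/(-7 + b))
64692/C(M) = 64692/(((6203 + 30*(1/271))/(53*(-7 + 1/271)))) = 64692/(((6203 + 30/271)/(53*(-1896/271)))) = 64692/(((1/53)*(-271/1896)*(1681043/271))) = 64692/(-1681043/100488) = 64692*(-100488/1681043) = -6500769696/1681043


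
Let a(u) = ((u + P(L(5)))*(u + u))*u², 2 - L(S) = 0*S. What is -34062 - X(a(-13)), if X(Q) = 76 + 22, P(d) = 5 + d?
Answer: -34160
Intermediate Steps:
L(S) = 2 (L(S) = 2 - 0*S = 2 - 1*0 = 2 + 0 = 2)
a(u) = 2*u³*(7 + u) (a(u) = ((u + (5 + 2))*(u + u))*u² = ((u + 7)*(2*u))*u² = ((7 + u)*(2*u))*u² = (2*u*(7 + u))*u² = 2*u³*(7 + u))
X(Q) = 98
-34062 - X(a(-13)) = -34062 - 1*98 = -34062 - 98 = -34160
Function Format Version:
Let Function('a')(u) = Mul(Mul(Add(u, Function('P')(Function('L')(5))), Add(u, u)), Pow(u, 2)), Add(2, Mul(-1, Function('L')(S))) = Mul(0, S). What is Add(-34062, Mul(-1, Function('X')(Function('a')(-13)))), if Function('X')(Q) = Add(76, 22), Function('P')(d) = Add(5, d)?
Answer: -34160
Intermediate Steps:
Function('L')(S) = 2 (Function('L')(S) = Add(2, Mul(-1, Mul(0, S))) = Add(2, Mul(-1, 0)) = Add(2, 0) = 2)
Function('a')(u) = Mul(2, Pow(u, 3), Add(7, u)) (Function('a')(u) = Mul(Mul(Add(u, Add(5, 2)), Add(u, u)), Pow(u, 2)) = Mul(Mul(Add(u, 7), Mul(2, u)), Pow(u, 2)) = Mul(Mul(Add(7, u), Mul(2, u)), Pow(u, 2)) = Mul(Mul(2, u, Add(7, u)), Pow(u, 2)) = Mul(2, Pow(u, 3), Add(7, u)))
Function('X')(Q) = 98
Add(-34062, Mul(-1, Function('X')(Function('a')(-13)))) = Add(-34062, Mul(-1, 98)) = Add(-34062, -98) = -34160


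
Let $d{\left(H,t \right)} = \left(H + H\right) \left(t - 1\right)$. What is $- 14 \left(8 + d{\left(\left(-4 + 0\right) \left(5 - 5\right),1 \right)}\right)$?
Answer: $-112$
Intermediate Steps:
$d{\left(H,t \right)} = 2 H \left(-1 + t\right)$
$- 14 \left(8 + d{\left(\left(-4 + 0\right) \left(5 - 5\right),1 \right)}\right) = - 14 \left(8 + 2 \left(-4 + 0\right) \left(5 - 5\right) \left(-1 + 1\right)\right) = - 14 \left(8 + 2 \left(\left(-4\right) 0\right) 0\right) = - 14 \left(8 + 2 \cdot 0 \cdot 0\right) = - 14 \left(8 + 0\right) = \left(-14\right) 8 = -112$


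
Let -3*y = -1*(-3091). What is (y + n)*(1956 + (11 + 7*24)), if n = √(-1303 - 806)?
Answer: -6599285/3 + 2135*I*√2109 ≈ -2.1998e+6 + 98047.0*I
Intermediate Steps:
y = -3091/3 (y = -(-1)*(-3091)/3 = -⅓*3091 = -3091/3 ≈ -1030.3)
n = I*√2109 (n = √(-2109) = I*√2109 ≈ 45.924*I)
(y + n)*(1956 + (11 + 7*24)) = (-3091/3 + I*√2109)*(1956 + (11 + 7*24)) = (-3091/3 + I*√2109)*(1956 + (11 + 168)) = (-3091/3 + I*√2109)*(1956 + 179) = (-3091/3 + I*√2109)*2135 = -6599285/3 + 2135*I*√2109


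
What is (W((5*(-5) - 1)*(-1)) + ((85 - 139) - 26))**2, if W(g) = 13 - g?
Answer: 8649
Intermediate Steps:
(W((5*(-5) - 1)*(-1)) + ((85 - 139) - 26))**2 = ((13 - (5*(-5) - 1)*(-1)) + ((85 - 139) - 26))**2 = ((13 - (-25 - 1)*(-1)) + (-54 - 26))**2 = ((13 - (-26)*(-1)) - 80)**2 = ((13 - 1*26) - 80)**2 = ((13 - 26) - 80)**2 = (-13 - 80)**2 = (-93)**2 = 8649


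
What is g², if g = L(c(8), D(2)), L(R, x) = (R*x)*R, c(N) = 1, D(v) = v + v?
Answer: 16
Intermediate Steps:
D(v) = 2*v
L(R, x) = x*R²
g = 4 (g = (2*2)*1² = 4*1 = 4)
g² = 4² = 16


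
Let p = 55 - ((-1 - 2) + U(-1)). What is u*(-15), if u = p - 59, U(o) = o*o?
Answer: 30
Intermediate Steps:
U(o) = o**2
p = 57 (p = 55 - ((-1 - 2) + (-1)**2) = 55 - (-3 + 1) = 55 - 1*(-2) = 55 + 2 = 57)
u = -2 (u = 57 - 59 = -2)
u*(-15) = -2*(-15) = 30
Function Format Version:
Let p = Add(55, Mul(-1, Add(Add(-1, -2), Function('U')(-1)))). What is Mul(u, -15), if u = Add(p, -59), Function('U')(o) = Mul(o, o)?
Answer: 30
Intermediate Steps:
Function('U')(o) = Pow(o, 2)
p = 57 (p = Add(55, Mul(-1, Add(Add(-1, -2), Pow(-1, 2)))) = Add(55, Mul(-1, Add(-3, 1))) = Add(55, Mul(-1, -2)) = Add(55, 2) = 57)
u = -2 (u = Add(57, -59) = -2)
Mul(u, -15) = Mul(-2, -15) = 30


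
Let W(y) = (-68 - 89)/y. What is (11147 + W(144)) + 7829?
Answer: 2732387/144 ≈ 18975.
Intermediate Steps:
W(y) = -157/y
(11147 + W(144)) + 7829 = (11147 - 157/144) + 7829 = 1605011/144 + 7829 = 2732387/144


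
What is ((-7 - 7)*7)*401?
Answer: -39298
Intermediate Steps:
((-7 - 7)*7)*401 = -14*7*401 = -98*401 = -39298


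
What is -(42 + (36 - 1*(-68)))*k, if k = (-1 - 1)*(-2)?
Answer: -584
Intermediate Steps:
k = 4 (k = -2*(-2) = 4)
-(42 + (36 - 1*(-68)))*k = -(42 + (36 - 1*(-68)))*4 = -(42 + (36 + 68))*4 = -(42 + 104)*4 = -146*4 = -1*584 = -584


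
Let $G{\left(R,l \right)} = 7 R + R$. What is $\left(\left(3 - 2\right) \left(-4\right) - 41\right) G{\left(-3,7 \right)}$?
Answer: $1080$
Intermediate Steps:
$G{\left(R,l \right)} = 8 R$
$\left(\left(3 - 2\right) \left(-4\right) - 41\right) G{\left(-3,7 \right)} = \left(\left(3 - 2\right) \left(-4\right) - 41\right) 8 \left(-3\right) = \left(1 \left(-4\right) - 41\right) \left(-24\right) = \left(-4 - 41\right) \left(-24\right) = \left(-45\right) \left(-24\right) = 1080$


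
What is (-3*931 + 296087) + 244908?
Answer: 538202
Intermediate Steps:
(-3*931 + 296087) + 244908 = (-2793 + 296087) + 244908 = 293294 + 244908 = 538202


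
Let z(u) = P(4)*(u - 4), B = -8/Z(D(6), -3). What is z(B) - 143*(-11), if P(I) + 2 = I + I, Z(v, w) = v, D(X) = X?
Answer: 1541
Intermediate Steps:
P(I) = -2 + 2*I (P(I) = -2 + (I + I) = -2 + 2*I)
B = -4/3 (B = -8/6 = -8*⅙ = -4/3 ≈ -1.3333)
z(u) = -24 + 6*u (z(u) = (-2 + 2*4)*(u - 4) = (-2 + 8)*(-4 + u) = 6*(-4 + u) = -24 + 6*u)
z(B) - 143*(-11) = (-24 + 6*(-4/3)) - 143*(-11) = (-24 - 8) + 1573 = -32 + 1573 = 1541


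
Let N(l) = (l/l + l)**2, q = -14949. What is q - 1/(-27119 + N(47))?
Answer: -370959434/24815 ≈ -14949.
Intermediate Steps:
N(l) = (1 + l)**2
q - 1/(-27119 + N(47)) = -14949 - 1/(-27119 + (1 + 47)**2) = -14949 - 1/(-27119 + 48**2) = -14949 - 1/(-27119 + 2304) = -14949 - 1/(-24815) = -14949 - 1*(-1/24815) = -14949 + 1/24815 = -370959434/24815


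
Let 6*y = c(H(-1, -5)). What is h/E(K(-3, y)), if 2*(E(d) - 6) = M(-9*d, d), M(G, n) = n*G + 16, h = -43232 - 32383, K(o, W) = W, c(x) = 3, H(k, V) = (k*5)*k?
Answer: -604920/103 ≈ -5873.0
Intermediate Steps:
H(k, V) = 5*k² (H(k, V) = (5*k)*k = 5*k²)
y = ½ (y = (⅙)*3 = ½ ≈ 0.50000)
h = -75615
M(G, n) = 16 + G*n (M(G, n) = G*n + 16 = 16 + G*n)
E(d) = 14 - 9*d²/2 (E(d) = 6 + (16 + (-9*d)*d)/2 = 6 + (16 - 9*d²)/2 = 6 + (8 - 9*d²/2) = 14 - 9*d²/2)
h/E(K(-3, y)) = -75615/(14 - 9*(½)²/2) = -75615/(14 - 9/2*¼) = -75615/(14 - 9/8) = -75615/103/8 = -75615*8/103 = -604920/103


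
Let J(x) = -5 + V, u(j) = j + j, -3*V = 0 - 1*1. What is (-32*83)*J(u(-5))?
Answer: 37184/3 ≈ 12395.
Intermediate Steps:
V = ⅓ (V = -(0 - 1*1)/3 = -(0 - 1)/3 = -⅓*(-1) = ⅓ ≈ 0.33333)
u(j) = 2*j
J(x) = -14/3 (J(x) = -5 + ⅓ = -14/3)
(-32*83)*J(u(-5)) = -32*83*(-14/3) = -2656*(-14/3) = 37184/3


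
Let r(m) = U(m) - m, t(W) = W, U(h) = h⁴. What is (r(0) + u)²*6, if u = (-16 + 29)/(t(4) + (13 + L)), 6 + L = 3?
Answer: 507/98 ≈ 5.1735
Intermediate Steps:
L = -3 (L = -6 + 3 = -3)
r(m) = m⁴ - m
u = 13/14 (u = (-16 + 29)/(4 + (13 - 3)) = 13/(4 + 10) = 13/14 ≈ 0.92857)
(r(0) + u)²*6 = ((0⁴ - 1*0) + 13/14)²*6 = ((0 + 0) + 13/14)²*6 = (0 + 13/14)²*6 = (13/14)²*6 = (169/196)*6 = 507/98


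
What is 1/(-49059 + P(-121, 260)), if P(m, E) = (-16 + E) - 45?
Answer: -1/48860 ≈ -2.0467e-5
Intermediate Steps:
P(m, E) = -61 + E
1/(-49059 + P(-121, 260)) = 1/(-49059 + (-61 + 260)) = 1/(-49059 + 199) = 1/(-48860) = -1/48860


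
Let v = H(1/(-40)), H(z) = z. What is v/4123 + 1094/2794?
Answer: 90209843/230393240 ≈ 0.39155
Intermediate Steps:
v = -1/40 (v = 1/(-40) = -1/40 ≈ -0.025000)
v/4123 + 1094/2794 = -1/40/4123 + 1094/2794 = -1/40*1/4123 + 1094*(1/2794) = -1/164920 + 547/1397 = 90209843/230393240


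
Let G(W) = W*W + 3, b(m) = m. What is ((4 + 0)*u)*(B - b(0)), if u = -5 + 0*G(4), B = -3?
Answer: 60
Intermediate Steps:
G(W) = 3 + W² (G(W) = W² + 3 = 3 + W²)
u = -5 (u = -5 + 0*(3 + 4²) = -5 + 0*(3 + 16) = -5 + 0*19 = -5 + 0 = -5)
((4 + 0)*u)*(B - b(0)) = ((4 + 0)*(-5))*(-3 - 1*0) = (4*(-5))*(-3 + 0) = -20*(-3) = 60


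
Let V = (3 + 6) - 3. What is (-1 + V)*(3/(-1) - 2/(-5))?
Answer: -13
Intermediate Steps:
V = 6 (V = 9 - 3 = 6)
(-1 + V)*(3/(-1) - 2/(-5)) = (-1 + 6)*(3/(-1) - 2/(-5)) = 5*(3*(-1) - 2*(-⅕)) = 5*(-3 + ⅖) = 5*(-13/5) = -13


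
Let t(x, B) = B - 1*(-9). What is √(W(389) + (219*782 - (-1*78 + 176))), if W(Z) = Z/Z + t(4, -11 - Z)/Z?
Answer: √25900101582/389 ≈ 413.71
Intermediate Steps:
t(x, B) = 9 + B (t(x, B) = B + 9 = 9 + B)
W(Z) = 1 + (-2 - Z)/Z (W(Z) = Z/Z + (9 + (-11 - Z))/Z = 1 + (-2 - Z)/Z)
√(W(389) + (219*782 - (-1*78 + 176))) = √(-2/389 + (219*782 - (-1*78 + 176))) = √(-2*1/389 + (171258 - (-78 + 176))) = √(-2/389 + (171258 - 1*98)) = √(-2/389 + (171258 - 98)) = √(-2/389 + 171160) = √(66581238/389) = √25900101582/389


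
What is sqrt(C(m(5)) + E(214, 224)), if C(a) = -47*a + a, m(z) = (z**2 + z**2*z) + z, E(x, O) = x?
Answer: 2*I*sqrt(1729) ≈ 83.162*I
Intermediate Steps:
m(z) = z + z**2 + z**3 (m(z) = (z**2 + z**3) + z = z + z**2 + z**3)
C(a) = -46*a
sqrt(C(m(5)) + E(214, 224)) = sqrt(-230*(1 + 5 + 5**2) + 214) = sqrt(-230*(1 + 5 + 25) + 214) = sqrt(-230*31 + 214) = sqrt(-46*155 + 214) = sqrt(-7130 + 214) = sqrt(-6916) = 2*I*sqrt(1729)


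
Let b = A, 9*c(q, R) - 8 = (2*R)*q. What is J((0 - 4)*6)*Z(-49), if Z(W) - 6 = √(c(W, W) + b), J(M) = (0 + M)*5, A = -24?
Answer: -720 - 40*√4594 ≈ -3431.2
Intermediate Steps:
c(q, R) = 8/9 + 2*R*q/9 (c(q, R) = 8/9 + ((2*R)*q)/9 = 8/9 + (2*R*q)/9 = 8/9 + 2*R*q/9)
b = -24
J(M) = 5*M (J(M) = M*5 = 5*M)
Z(W) = 6 + √(-208/9 + 2*W²/9) (Z(W) = 6 + √((8/9 + 2*W*W/9) - 24) = 6 + √((8/9 + 2*W²/9) - 24) = 6 + √(-208/9 + 2*W²/9))
J((0 - 4)*6)*Z(-49) = (5*((0 - 4)*6))*(6 + √(-208 + 2*(-49)²)/3) = (5*(-4*6))*(6 + √(-208 + 2*2401)/3) = (5*(-24))*(6 + √(-208 + 4802)/3) = -120*(6 + √4594/3) = -720 - 40*√4594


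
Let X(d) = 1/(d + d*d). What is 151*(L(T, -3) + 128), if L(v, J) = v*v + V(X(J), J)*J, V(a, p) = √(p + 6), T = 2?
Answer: 19932 - 453*√3 ≈ 19147.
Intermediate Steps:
X(d) = 1/(d + d²)
V(a, p) = √(6 + p)
L(v, J) = v² + J*√(6 + J) (L(v, J) = v*v + √(6 + J)*J = v² + J*√(6 + J))
151*(L(T, -3) + 128) = 151*((2² - 3*√(6 - 3)) + 128) = 151*((4 - 3*√3) + 128) = 151*(132 - 3*√3) = 19932 - 453*√3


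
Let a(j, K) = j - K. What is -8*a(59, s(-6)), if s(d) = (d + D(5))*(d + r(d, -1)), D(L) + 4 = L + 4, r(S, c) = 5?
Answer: -464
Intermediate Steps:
D(L) = L (D(L) = -4 + (L + 4) = -4 + (4 + L) = L)
s(d) = (5 + d)**2 (s(d) = (d + 5)*(d + 5) = (5 + d)*(5 + d) = (5 + d)**2)
-8*a(59, s(-6)) = -8*(59 - (25 + (-6)**2 + 10*(-6))) = -8*(59 - (25 + 36 - 60)) = -8*(59 - 1*1) = -8*(59 - 1) = -8*58 = -464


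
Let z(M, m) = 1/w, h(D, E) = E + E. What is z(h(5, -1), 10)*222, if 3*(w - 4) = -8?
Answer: 333/2 ≈ 166.50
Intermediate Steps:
w = 4/3 (w = 4 + (1/3)*(-8) = 4 - 8/3 = 4/3 ≈ 1.3333)
h(D, E) = 2*E
z(M, m) = 3/4 (z(M, m) = 1/(4/3) = 3/4)
z(h(5, -1), 10)*222 = (3/4)*222 = 333/2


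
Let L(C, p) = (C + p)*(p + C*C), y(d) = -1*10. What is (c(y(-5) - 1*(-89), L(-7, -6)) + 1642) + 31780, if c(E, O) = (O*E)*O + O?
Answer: 24718862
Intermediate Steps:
y(d) = -10
L(C, p) = (C + p)*(p + C**2)
c(E, O) = O + E*O**2 (c(E, O) = (E*O)*O + O = E*O**2 + O = O + E*O**2)
(c(y(-5) - 1*(-89), L(-7, -6)) + 1642) + 31780 = (((-7)**3 + (-6)**2 - 7*(-6) - 6*(-7)**2)*(1 + (-10 - 1*(-89))*((-7)**3 + (-6)**2 - 7*(-6) - 6*(-7)**2)) + 1642) + 31780 = ((-343 + 36 + 42 - 6*49)*(1 + (-10 + 89)*(-343 + 36 + 42 - 6*49)) + 1642) + 31780 = ((-343 + 36 + 42 - 294)*(1 + 79*(-343 + 36 + 42 - 294)) + 1642) + 31780 = (-559*(1 + 79*(-559)) + 1642) + 31780 = (-559*(1 - 44161) + 1642) + 31780 = (-559*(-44160) + 1642) + 31780 = (24685440 + 1642) + 31780 = 24687082 + 31780 = 24718862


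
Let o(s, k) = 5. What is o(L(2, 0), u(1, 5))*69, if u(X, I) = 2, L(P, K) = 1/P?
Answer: 345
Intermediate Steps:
o(L(2, 0), u(1, 5))*69 = 5*69 = 345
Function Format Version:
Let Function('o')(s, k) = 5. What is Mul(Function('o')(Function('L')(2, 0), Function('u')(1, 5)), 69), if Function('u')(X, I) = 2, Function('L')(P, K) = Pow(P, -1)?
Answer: 345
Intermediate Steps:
Mul(Function('o')(Function('L')(2, 0), Function('u')(1, 5)), 69) = Mul(5, 69) = 345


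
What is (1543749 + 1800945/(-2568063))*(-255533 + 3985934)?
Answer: 4929653903670148014/856021 ≈ 5.7588e+12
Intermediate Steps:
(1543749 + 1800945/(-2568063))*(-255533 + 3985934) = (1543749 + 1800945*(-1/2568063))*3730401 = (1543749 - 600315/856021)*3730401 = (1321480962414/856021)*3730401 = 4929653903670148014/856021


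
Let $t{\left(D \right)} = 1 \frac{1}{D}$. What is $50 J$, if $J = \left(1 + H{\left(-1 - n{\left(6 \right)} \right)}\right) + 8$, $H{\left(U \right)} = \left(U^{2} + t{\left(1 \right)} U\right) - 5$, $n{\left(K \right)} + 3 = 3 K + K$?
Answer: $23300$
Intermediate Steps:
$n{\left(K \right)} = -3 + 4 K$ ($n{\left(K \right)} = -3 + \left(3 K + K\right) = -3 + 4 K$)
$t{\left(D \right)} = \frac{1}{D}$
$H{\left(U \right)} = -5 + U + U^{2}$ ($H{\left(U \right)} = \left(U^{2} + \frac{U}{1}\right) - 5 = \left(U^{2} + 1 U\right) - 5 = \left(U^{2} + U\right) - 5 = \left(U + U^{2}\right) - 5 = -5 + U + U^{2}$)
$J = 466$ ($J = \left(1 - \left(27 - \left(-1 - \left(-3 + 4 \cdot 6\right)\right)^{2}\right)\right) + 8 = \left(1 - \left(27 - \left(-1 - \left(-3 + 24\right)\right)^{2}\right)\right) + 8 = \left(1 - \left(27 - \left(-1 - 21\right)^{2}\right)\right) + 8 = \left(1 - \left(27 - 484\right)\right) + 8 = \left(1 - -457\right) + 8 = \left(1 + 457\right) + 8 = 458 + 8 = 466$)
$50 J = 50 \cdot 466 = 23300$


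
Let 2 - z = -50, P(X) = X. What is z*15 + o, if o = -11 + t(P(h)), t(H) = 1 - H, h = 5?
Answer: 765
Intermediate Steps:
z = 52 (z = 2 - 1*(-50) = 2 + 50 = 52)
o = -15 (o = -11 + (1 - 1*5) = -11 + (1 - 5) = -11 - 4 = -15)
z*15 + o = 52*15 - 15 = 780 - 15 = 765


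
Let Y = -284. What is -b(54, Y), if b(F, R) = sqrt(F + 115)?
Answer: -13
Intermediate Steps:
b(F, R) = sqrt(115 + F)
-b(54, Y) = -sqrt(115 + 54) = -sqrt(169) = -1*13 = -13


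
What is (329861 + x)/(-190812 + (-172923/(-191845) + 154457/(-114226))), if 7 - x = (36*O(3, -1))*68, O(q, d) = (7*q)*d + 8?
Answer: -7926005267553240/4181404317620207 ≈ -1.8955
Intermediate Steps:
O(q, d) = 8 + 7*d*q (O(q, d) = 7*d*q + 8 = 8 + 7*d*q)
x = 31831 (x = 7 - 36*(8 + 7*(-1)*3)*68 = 7 - 36*(8 - 21)*68 = 7 - 36*(-13)*68 = 7 - (-468)*68 = 7 - 1*(-31824) = 7 + 31824 = 31831)
(329861 + x)/(-190812 + (-172923/(-191845) + 154457/(-114226))) = (329861 + 31831)/(-190812 + (-172923/(-191845) + 154457/(-114226))) = 361692/(-190812 + (-172923*(-1/191845) + 154457*(-1/114226))) = 361692/(-190812 + (172923/191845 - 154457/114226)) = 361692/(-190812 - 9879500567/21913686970) = 361692/(-4181404317620207/21913686970) = 361692*(-21913686970/4181404317620207) = -7926005267553240/4181404317620207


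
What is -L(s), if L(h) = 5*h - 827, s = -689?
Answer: 4272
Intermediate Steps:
L(h) = -827 + 5*h
-L(s) = -(-827 + 5*(-689)) = -(-827 - 3445) = -1*(-4272) = 4272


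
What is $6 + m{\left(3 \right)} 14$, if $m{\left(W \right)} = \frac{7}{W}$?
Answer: $\frac{116}{3} \approx 38.667$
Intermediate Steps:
$6 + m{\left(3 \right)} 14 = 6 + \frac{7}{3} \cdot 14 = 6 + \frac{98}{3} = \frac{116}{3}$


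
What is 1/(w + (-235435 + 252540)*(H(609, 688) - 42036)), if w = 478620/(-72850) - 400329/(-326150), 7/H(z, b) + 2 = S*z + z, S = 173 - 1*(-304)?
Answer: -2766617602100/1989269392954373737469 ≈ -1.3908e-9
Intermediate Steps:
S = 477 (S = 173 + 304 = 477)
H(z, b) = 7/(-2 + 478*z) (H(z, b) = 7/(-2 + (477*z + z)) = 7/(-2 + 478*z))
w = -2538758907/475200550 (w = 478620*(-1/72850) - 400329*(-1/326150) = -47862/7285 + 400329/326150 = -2538758907/475200550 ≈ -5.3425)
1/(w + (-235435 + 252540)*(H(609, 688) - 42036)) = 1/(-2538758907/475200550 + (-235435 + 252540)*(7/(2*(-1 + 239*609)) - 42036)) = 1/(-2538758907/475200550 + 17105*(7/(2*(-1 + 145551)) - 42036)) = 1/(-2538758907/475200550 + 17105*((7/2)/145550 - 42036)) = 1/(-2538758907/475200550 + 17105*((7/2)*(1/145550) - 42036)) = 1/(-2538758907/475200550 + 17105*(7/291100 - 42036)) = 1/(-2538758907/475200550 + 17105*(-12236679593/291100)) = 1/(-2538758907/475200550 - 41861680887653/58220) = 1/(-1989269392954373737469/2766617602100) = -2766617602100/1989269392954373737469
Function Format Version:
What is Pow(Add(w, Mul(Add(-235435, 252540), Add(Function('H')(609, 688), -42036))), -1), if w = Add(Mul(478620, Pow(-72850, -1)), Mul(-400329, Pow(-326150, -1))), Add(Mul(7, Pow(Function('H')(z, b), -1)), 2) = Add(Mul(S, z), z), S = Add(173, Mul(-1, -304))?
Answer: Rational(-2766617602100, 1989269392954373737469) ≈ -1.3908e-9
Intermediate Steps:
S = 477 (S = Add(173, 304) = 477)
Function('H')(z, b) = Mul(7, Pow(Add(-2, Mul(478, z)), -1)) (Function('H')(z, b) = Mul(7, Pow(Add(-2, Add(Mul(477, z), z)), -1)) = Mul(7, Pow(Add(-2, Mul(478, z)), -1)))
w = Rational(-2538758907, 475200550) (w = Add(Mul(478620, Rational(-1, 72850)), Mul(-400329, Rational(-1, 326150))) = Add(Rational(-47862, 7285), Rational(400329, 326150)) = Rational(-2538758907, 475200550) ≈ -5.3425)
Pow(Add(w, Mul(Add(-235435, 252540), Add(Function('H')(609, 688), -42036))), -1) = Pow(Add(Rational(-2538758907, 475200550), Mul(Add(-235435, 252540), Add(Mul(Rational(7, 2), Pow(Add(-1, Mul(239, 609)), -1)), -42036))), -1) = Pow(Add(Rational(-2538758907, 475200550), Mul(17105, Add(Mul(Rational(7, 2), Pow(Add(-1, 145551), -1)), -42036))), -1) = Pow(Add(Rational(-2538758907, 475200550), Mul(17105, Add(Mul(Rational(7, 2), Pow(145550, -1)), -42036))), -1) = Pow(Add(Rational(-2538758907, 475200550), Mul(17105, Add(Mul(Rational(7, 2), Rational(1, 145550)), -42036))), -1) = Pow(Add(Rational(-2538758907, 475200550), Mul(17105, Add(Rational(7, 291100), -42036))), -1) = Pow(Add(Rational(-2538758907, 475200550), Mul(17105, Rational(-12236679593, 291100))), -1) = Pow(Add(Rational(-2538758907, 475200550), Rational(-41861680887653, 58220)), -1) = Pow(Rational(-1989269392954373737469, 2766617602100), -1) = Rational(-2766617602100, 1989269392954373737469)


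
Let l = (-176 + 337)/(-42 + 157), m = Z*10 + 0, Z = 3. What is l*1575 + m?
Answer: 2235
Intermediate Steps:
m = 30 (m = 3*10 + 0 = 30 + 0 = 30)
l = 7/5 (l = 161/115 = 161*(1/115) = 7/5 ≈ 1.4000)
l*1575 + m = (7/5)*1575 + 30 = 2205 + 30 = 2235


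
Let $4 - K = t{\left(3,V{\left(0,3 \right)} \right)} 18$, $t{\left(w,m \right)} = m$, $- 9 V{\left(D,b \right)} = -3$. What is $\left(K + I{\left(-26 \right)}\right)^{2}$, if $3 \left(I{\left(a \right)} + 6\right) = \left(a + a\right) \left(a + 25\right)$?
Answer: $\frac{784}{9} \approx 87.111$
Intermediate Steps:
$I{\left(a \right)} = -6 + \frac{2 a \left(25 + a\right)}{3}$ ($I{\left(a \right)} = -6 + \frac{\left(a + a\right) \left(a + 25\right)}{3} = -6 + \frac{2 a \left(25 + a\right)}{3}$)
$V{\left(D,b \right)} = \frac{1}{3}$ ($V{\left(D,b \right)} = \left(- \frac{1}{9}\right) \left(-3\right) = \frac{1}{3}$)
$K = -2$ ($K = 4 - \frac{1}{3} \cdot 18 = 4 - 6 = -2$)
$\left(K + I{\left(-26 \right)}\right)^{2} = \left(-2 + \left(-6 + \frac{2 \left(-26\right)^{2}}{3} + \frac{50}{3} \left(-26\right)\right)\right)^{2} = \left(-2 - - \frac{34}{3}\right)^{2} = \left(-2 + \frac{34}{3}\right)^{2} = \left(\frac{28}{3}\right)^{2} = \frac{784}{9}$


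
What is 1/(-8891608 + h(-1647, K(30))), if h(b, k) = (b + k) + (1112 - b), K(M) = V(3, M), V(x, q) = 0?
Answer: -1/8890496 ≈ -1.1248e-7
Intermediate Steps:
K(M) = 0
h(b, k) = 1112 + k
1/(-8891608 + h(-1647, K(30))) = 1/(-8891608 + (1112 + 0)) = 1/(-8891608 + 1112) = 1/(-8890496) = -1/8890496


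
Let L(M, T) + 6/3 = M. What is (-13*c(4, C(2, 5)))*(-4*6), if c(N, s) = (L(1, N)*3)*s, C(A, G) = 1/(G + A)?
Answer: -936/7 ≈ -133.71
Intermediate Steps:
C(A, G) = 1/(A + G)
L(M, T) = -2 + M
c(N, s) = -3*s (c(N, s) = ((-2 + 1)*3)*s = (-1*3)*s = -3*s)
(-13*c(4, C(2, 5)))*(-4*6) = (-(-39)/(2 + 5))*(-4*6) = -(-39)/7*(-24) = -13*(-3/7)*(-24) = (39/7)*(-24) = -936/7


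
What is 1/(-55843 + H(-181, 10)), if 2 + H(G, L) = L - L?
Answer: -1/55845 ≈ -1.7907e-5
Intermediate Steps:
H(G, L) = -2 (H(G, L) = -2 + (L - L) = -2 + 0 = -2)
1/(-55843 + H(-181, 10)) = 1/(-55843 - 2) = 1/(-55845) = -1/55845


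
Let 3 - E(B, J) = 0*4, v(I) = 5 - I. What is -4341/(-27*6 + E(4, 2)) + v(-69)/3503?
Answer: 5072763/185659 ≈ 27.323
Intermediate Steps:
E(B, J) = 3 (E(B, J) = 3 - 0*4 = 3 - 1*0 = 3 + 0 = 3)
-4341/(-27*6 + E(4, 2)) + v(-69)/3503 = -4341/(-27*6 + 3) + (5 - 1*(-69))/3503 = -4341/(-162 + 3) + (5 + 69)*(1/3503) = -4341/(-159) + 74*(1/3503) = -4341*(-1/159) + 74/3503 = 1447/53 + 74/3503 = 5072763/185659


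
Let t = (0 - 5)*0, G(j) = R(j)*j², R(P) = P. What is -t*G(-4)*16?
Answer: 0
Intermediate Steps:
G(j) = j³ (G(j) = j*j² = j³)
t = 0 (t = -5*0 = 0)
-t*G(-4)*16 = -0*(-4)³*16 = -0*(-64)*16 = -0*16 = -1*0 = 0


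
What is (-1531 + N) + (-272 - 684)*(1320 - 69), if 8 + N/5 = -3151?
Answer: -1213282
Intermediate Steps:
N = -15795 (N = -40 + 5*(-3151) = -40 - 15755 = -15795)
(-1531 + N) + (-272 - 684)*(1320 - 69) = (-1531 - 15795) + (-272 - 684)*(1320 - 69) = -17326 - 956*1251 = -17326 - 1195956 = -1213282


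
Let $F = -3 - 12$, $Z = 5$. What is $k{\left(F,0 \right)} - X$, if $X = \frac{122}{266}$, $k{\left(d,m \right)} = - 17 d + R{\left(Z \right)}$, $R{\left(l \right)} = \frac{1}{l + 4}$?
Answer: $\frac{304819}{1197} \approx 254.65$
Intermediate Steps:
$R{\left(l \right)} = \frac{1}{4 + l}$
$F = -15$ ($F = -3 - 12 = -15$)
$k{\left(d,m \right)} = \frac{1}{9} - 17 d$ ($k{\left(d,m \right)} = - 17 d + \frac{1}{4 + 5} = - 17 d + \frac{1}{9} = \frac{1}{9} - 17 d$)
$X = \frac{61}{133}$ ($X = 122 \cdot \frac{1}{266} = \frac{61}{133} \approx 0.45865$)
$k{\left(F,0 \right)} - X = \left(\frac{1}{9} - -255\right) - \frac{61}{133} = \left(\frac{1}{9} + 255\right) - \frac{61}{133} = \frac{2296}{9} - \frac{61}{133} = \frac{304819}{1197}$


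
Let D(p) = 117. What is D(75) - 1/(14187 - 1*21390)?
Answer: 842752/7203 ≈ 117.00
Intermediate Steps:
D(75) - 1/(14187 - 1*21390) = 117 - 1/(14187 - 1*21390) = 117 - 1/(14187 - 21390) = 117 - 1/(-7203) = 117 - 1*(-1/7203) = 117 + 1/7203 = 842752/7203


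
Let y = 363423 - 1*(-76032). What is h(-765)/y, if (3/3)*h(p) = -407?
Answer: -407/439455 ≈ -0.00092615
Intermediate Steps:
h(p) = -407
y = 439455 (y = 363423 + 76032 = 439455)
h(-765)/y = -407/439455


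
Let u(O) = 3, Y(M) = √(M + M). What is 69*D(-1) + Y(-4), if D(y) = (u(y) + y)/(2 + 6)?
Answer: 69/4 + 2*I*√2 ≈ 17.25 + 2.8284*I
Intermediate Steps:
Y(M) = √2*√M (Y(M) = √(2*M) = √2*√M)
D(y) = 3/8 + y/8 (D(y) = (3 + y)/(2 + 6) = (3 + y)/8 = (3 + y)*(⅛) = 3/8 + y/8)
69*D(-1) + Y(-4) = 69*(3/8 + (⅛)*(-1)) + √2*√(-4) = 69*(3/8 - ⅛) + √2*(2*I) = 69*(¼) + 2*I*√2 = 69/4 + 2*I*√2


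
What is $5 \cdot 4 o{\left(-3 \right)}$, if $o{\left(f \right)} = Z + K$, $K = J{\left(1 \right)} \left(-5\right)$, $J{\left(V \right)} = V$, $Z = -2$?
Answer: $-140$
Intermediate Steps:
$K = -5$ ($K = 1 \left(-5\right) = -5$)
$o{\left(f \right)} = -7$ ($o{\left(f \right)} = -2 - 5 = -7$)
$5 \cdot 4 o{\left(-3 \right)} = 5 \cdot 4 \left(-7\right) = 20 \left(-7\right) = -140$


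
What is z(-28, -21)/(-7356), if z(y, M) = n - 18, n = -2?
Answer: 5/1839 ≈ 0.0027189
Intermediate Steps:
z(y, M) = -20 (z(y, M) = -2 - 18 = -20)
z(-28, -21)/(-7356) = -20/(-7356) = -20*(-1/7356) = 5/1839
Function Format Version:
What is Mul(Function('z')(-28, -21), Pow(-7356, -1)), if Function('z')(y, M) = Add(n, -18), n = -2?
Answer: Rational(5, 1839) ≈ 0.0027189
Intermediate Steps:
Function('z')(y, M) = -20 (Function('z')(y, M) = Add(-2, -18) = -20)
Mul(Function('z')(-28, -21), Pow(-7356, -1)) = Mul(-20, Pow(-7356, -1)) = Mul(-20, Rational(-1, 7356)) = Rational(5, 1839)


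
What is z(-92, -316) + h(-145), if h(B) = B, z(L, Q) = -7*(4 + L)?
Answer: 471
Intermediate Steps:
z(L, Q) = -28 - 7*L
z(-92, -316) + h(-145) = (-28 - 7*(-92)) - 145 = (-28 + 644) - 145 = 616 - 145 = 471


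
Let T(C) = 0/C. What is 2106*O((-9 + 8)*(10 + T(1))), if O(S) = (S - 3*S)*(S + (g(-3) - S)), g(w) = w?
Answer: -126360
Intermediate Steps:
T(C) = 0
O(S) = 6*S (O(S) = (S - 3*S)*(S + (-3 - S)) = -2*S*(-3) = 6*S)
2106*O((-9 + 8)*(10 + T(1))) = 2106*(6*((-9 + 8)*(10 + 0))) = 2106*(6*(-1*10)) = 2106*(6*(-10)) = 2106*(-60) = -126360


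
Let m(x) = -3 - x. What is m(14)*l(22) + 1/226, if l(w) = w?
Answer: -84523/226 ≈ -374.00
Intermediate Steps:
m(14)*l(22) + 1/226 = (-3 - 1*14)*22 + 1/226 = (-3 - 14)*22 + 1/226 = -17*22 + 1/226 = -374 + 1/226 = -84523/226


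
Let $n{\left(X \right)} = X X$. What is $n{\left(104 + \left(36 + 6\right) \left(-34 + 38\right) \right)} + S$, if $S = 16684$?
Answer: $90668$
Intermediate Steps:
$n{\left(X \right)} = X^{2}$
$n{\left(104 + \left(36 + 6\right) \left(-34 + 38\right) \right)} + S = \left(104 + \left(36 + 6\right) \left(-34 + 38\right)\right)^{2} + 16684 = \left(104 + 42 \cdot 4\right)^{2} + 16684 = \left(104 + 168\right)^{2} + 16684 = 272^{2} + 16684 = 73984 + 16684 = 90668$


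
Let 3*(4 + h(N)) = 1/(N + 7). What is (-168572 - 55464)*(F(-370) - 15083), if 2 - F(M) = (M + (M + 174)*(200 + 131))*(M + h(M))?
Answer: 5957177911413196/1089 ≈ 5.4703e+12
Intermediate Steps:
h(N) = -4 + 1/(3*(7 + N)) (h(N) = -4 + 1/(3*(N + 7)) = -4 + 1/(3*(7 + N)))
F(M) = 2 - (57594 + 332*M)*(M + (-83 - 12*M)/(3*(7 + M))) (F(M) = 2 - (M + (M + 174)*(200 + 131))*(M + (-83 - 12*M)/(3*(7 + M))) = 2 - (M + (174 + M)*331)*(M + (-83 - 12*M)/(3*(7 + M))) = 2 - (M + (57594 + 331*M))*(M + (-83 - 12*M)/(3*(7 + M))) = 2 - (57594 + 332*M)*(M + (-83 - 12*M)/(3*(7 + M))))
(-168572 - 55464)*(F(-370) - 15083) = (-168572 - 55464)*(2*(2390172 - 245392*(-370) - 87885*(-370)**2 - 498*(-370)**3)/(3*(7 - 370)) - 15083) = -224036*((2/3)*(2390172 + 90795040 - 87885*136900 - 498*(-50653000))/(-363) - 15083) = -224036*((2/3)*(-1/363)*(2390172 + 90795040 - 12031456500 + 25225194000) - 15083) = -224036*((2/3)*(-1/363)*13286922712 - 15083) = -224036*(-26573845424/1089 - 15083) = -224036*(-26590270811/1089) = 5957177911413196/1089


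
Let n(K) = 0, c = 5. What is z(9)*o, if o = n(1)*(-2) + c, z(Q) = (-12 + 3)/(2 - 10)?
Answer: 45/8 ≈ 5.6250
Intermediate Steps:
z(Q) = 9/8 (z(Q) = -9/(-8) = -9*(-⅛) = 9/8)
o = 5 (o = 0*(-2) + 5 = 0 + 5 = 5)
z(9)*o = (9/8)*5 = 45/8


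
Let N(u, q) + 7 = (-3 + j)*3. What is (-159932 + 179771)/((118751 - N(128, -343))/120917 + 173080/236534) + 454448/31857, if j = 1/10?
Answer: 90492065188641219242/7808258532408873 ≈ 11589.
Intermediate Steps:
j = ⅒ ≈ 0.10000
N(u, q) = -157/10 (N(u, q) = -7 + (-3 + ⅒)*3 = -7 - 29/10*3 = -7 - 87/10 = -157/10)
(-159932 + 179771)/((118751 - N(128, -343))/120917 + 173080/236534) + 454448/31857 = (-159932 + 179771)/((118751 - 1*(-157/10))/120917 + 173080/236534) + 454448/31857 = 19839/((118751 + 157/10)*(1/120917) + 173080*(1/236534)) + 454448*(1/31857) = 19839/((1187667/10)*(1/120917) + 86540/118267) + 454448/31857 = 19839/(1187667/1209170 + 86540/118267) + 454448/31857 = 19839/(245103384889/143004908390) + 454448/31857 = 19839*(143004908390/245103384889) + 454448/31857 = 2837074377549210/245103384889 + 454448/31857 = 90492065188641219242/7808258532408873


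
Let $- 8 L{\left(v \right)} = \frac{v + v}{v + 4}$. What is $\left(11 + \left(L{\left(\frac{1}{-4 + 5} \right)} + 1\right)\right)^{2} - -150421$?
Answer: $\frac{60225521}{400} \approx 1.5056 \cdot 10^{5}$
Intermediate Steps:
$L{\left(v \right)} = - \frac{v}{4 \left(4 + v\right)}$ ($L{\left(v \right)} = - \frac{\left(v + v\right) \frac{1}{v + 4}}{8} = - \frac{2 v \frac{1}{4 + v}}{8} = - \frac{v}{4 \left(4 + v\right)}$)
$\left(11 + \left(L{\left(\frac{1}{-4 + 5} \right)} + 1\right)\right)^{2} - -150421 = \left(11 + \left(- \frac{1}{\left(-4 + 5\right) \left(16 + \frac{4}{-4 + 5}\right)} + 1\right)\right)^{2} - -150421 = \left(11 + \left(- \frac{1}{1 \left(16 + \frac{4}{1}\right)} + 1\right)\right)^{2} + 150421 = \left(11 + \left(\left(-1\right) 1 \frac{1}{16 + 4 \cdot 1} + 1\right)\right)^{2} + 150421 = \left(11 + \left(\left(-1\right) 1 \frac{1}{16 + 4} + 1\right)\right)^{2} + 150421 = \left(11 + \left(\left(-1\right) 1 \cdot \frac{1}{20} + 1\right)\right)^{2} + 150421 = \left(11 + \left(- \frac{1}{20} + 1\right)\right)^{2} + 150421 = \left(11 + \frac{19}{20}\right)^{2} + 150421 = \left(\frac{239}{20}\right)^{2} + 150421 = \frac{57121}{400} + 150421 = \frac{60225521}{400}$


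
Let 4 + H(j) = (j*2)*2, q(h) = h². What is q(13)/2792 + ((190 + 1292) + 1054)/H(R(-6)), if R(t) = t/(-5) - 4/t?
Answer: 26554117/36296 ≈ 731.60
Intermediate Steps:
R(t) = -4/t - t/5 (R(t) = t*(-⅕) - 4/t = -t/5 - 4/t = -4/t - t/5)
H(j) = -4 + 4*j (H(j) = -4 + (j*2)*2 = -4 + (2*j)*2 = -4 + 4*j)
q(13)/2792 + ((190 + 1292) + 1054)/H(R(-6)) = 13²/2792 + ((190 + 1292) + 1054)/(-4 + 4*(-4/(-6) - ⅕*(-6))) = 169*(1/2792) + (1482 + 1054)/(-4 + 4*(-4*(-⅙) + 6/5)) = 169/2792 + 2536/(-4 + 4*(⅔ + 6/5)) = 169/2792 + 2536/(-4 + 4*(28/15)) = 169/2792 + 2536/(-4 + 112/15) = 169/2792 + 2536/(52/15) = 169/2792 + 2536*(15/52) = 169/2792 + 9510/13 = 26554117/36296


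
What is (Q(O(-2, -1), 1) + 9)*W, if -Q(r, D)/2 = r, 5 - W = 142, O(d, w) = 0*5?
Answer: -1233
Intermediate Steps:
O(d, w) = 0
W = -137 (W = 5 - 1*142 = 5 - 142 = -137)
Q(r, D) = -2*r
(Q(O(-2, -1), 1) + 9)*W = (-2*0 + 9)*(-137) = (0 + 9)*(-137) = 9*(-137) = -1233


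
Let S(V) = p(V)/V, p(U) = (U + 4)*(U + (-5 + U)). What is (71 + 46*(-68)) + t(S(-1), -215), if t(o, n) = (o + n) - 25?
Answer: -3276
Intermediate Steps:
p(U) = (-5 + 2*U)*(4 + U) (p(U) = (4 + U)*(-5 + 2*U) = (-5 + 2*U)*(4 + U))
S(V) = (-20 + 2*V**2 + 3*V)/V
t(o, n) = -25 + n + o (t(o, n) = (n + o) - 25 = -25 + n + o)
(71 + 46*(-68)) + t(S(-1), -215) = (71 + 46*(-68)) + (-25 - 215 + (3 - 20/(-1) + 2*(-1))) = (71 - 3128) + (-25 - 215 + (3 - 20*(-1) - 2)) = -3057 + (-25 - 215 + (3 + 20 - 2)) = -3057 + (-25 - 215 + 21) = -3057 - 219 = -3276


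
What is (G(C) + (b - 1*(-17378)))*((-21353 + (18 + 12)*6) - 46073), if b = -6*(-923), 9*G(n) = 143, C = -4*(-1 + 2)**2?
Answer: -13878700202/9 ≈ -1.5421e+9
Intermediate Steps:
C = -4 (C = -4*1**2 = -4*1 = -4)
G(n) = 143/9 (G(n) = (1/9)*143 = 143/9)
b = 5538
(G(C) + (b - 1*(-17378)))*((-21353 + (18 + 12)*6) - 46073) = (143/9 + (5538 - 1*(-17378)))*((-21353 + (18 + 12)*6) - 46073) = (143/9 + (5538 + 17378))*((-21353 + 30*6) - 46073) = (143/9 + 22916)*((-21353 + 180) - 46073) = 206387*(-21173 - 46073)/9 = (206387/9)*(-67246) = -13878700202/9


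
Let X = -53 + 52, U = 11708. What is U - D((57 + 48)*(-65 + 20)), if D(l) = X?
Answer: 11709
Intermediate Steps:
X = -1
D(l) = -1
U - D((57 + 48)*(-65 + 20)) = 11708 - 1*(-1) = 11708 + 1 = 11709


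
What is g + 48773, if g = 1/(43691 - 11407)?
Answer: 1574587533/32284 ≈ 48773.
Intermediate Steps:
g = 1/32284 ≈ 3.0975e-5
g + 48773 = 1/32284 + 48773 = 1574587533/32284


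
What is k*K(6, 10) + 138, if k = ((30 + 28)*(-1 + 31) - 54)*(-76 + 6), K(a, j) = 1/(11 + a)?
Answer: -115674/17 ≈ -6804.4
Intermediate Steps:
k = -118020 (k = (58*30 - 54)*(-70) = (1740 - 54)*(-70) = 1686*(-70) = -118020)
k*K(6, 10) + 138 = -118020/(11 + 6) + 138 = -118020/17 + 138 = -115674/17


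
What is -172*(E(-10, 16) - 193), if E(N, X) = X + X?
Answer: 27692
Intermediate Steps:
E(N, X) = 2*X
-172*(E(-10, 16) - 193) = -172*(2*16 - 193) = -172*(32 - 193) = -172*(-161) = 27692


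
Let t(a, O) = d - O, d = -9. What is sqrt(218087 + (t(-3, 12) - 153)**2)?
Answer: sqrt(248363) ≈ 498.36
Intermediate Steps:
t(a, O) = -9 - O
sqrt(218087 + (t(-3, 12) - 153)**2) = sqrt(218087 + ((-9 - 1*12) - 153)**2) = sqrt(218087 + ((-9 - 12) - 153)**2) = sqrt(218087 + (-21 - 153)**2) = sqrt(218087 + (-174)**2) = sqrt(218087 + 30276) = sqrt(248363)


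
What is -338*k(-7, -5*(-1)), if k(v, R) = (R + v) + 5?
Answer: -1014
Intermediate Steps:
k(v, R) = 5 + R + v
-338*k(-7, -5*(-1)) = -338*(5 - 5*(-1) - 7) = -338*(5 + 5 - 7) = -338*3 = -1014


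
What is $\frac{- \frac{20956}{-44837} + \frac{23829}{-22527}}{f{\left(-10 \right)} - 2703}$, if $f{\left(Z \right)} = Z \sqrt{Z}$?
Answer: $\frac{1059776923}{4852462868771} - \frac{11762230 i \sqrt{10}}{14557388606313} \approx 0.0002184 - 2.5551 \cdot 10^{-6} i$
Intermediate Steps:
$f{\left(Z \right)} = Z^{\frac{3}{2}}$
$\frac{- \frac{20956}{-44837} + \frac{23829}{-22527}}{f{\left(-10 \right)} - 2703} = \frac{- \frac{20956}{-44837} + \frac{23829}{-22527}}{\left(-10\right)^{\frac{3}{2}} - 2703} = \frac{\left(-20956\right) \left(- \frac{1}{44837}\right) + 23829 \left(- \frac{1}{22527}\right)}{- 10 i \sqrt{10} - 2703} = \frac{\frac{1612}{3449} - \frac{7943}{7509}}{-2703 - 10 i \sqrt{10}} = - \frac{15290899}{25898541 \left(-2703 - 10 i \sqrt{10}\right)}$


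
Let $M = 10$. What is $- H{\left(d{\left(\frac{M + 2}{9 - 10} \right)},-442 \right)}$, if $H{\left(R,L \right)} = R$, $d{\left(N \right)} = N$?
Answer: $12$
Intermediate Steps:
$- H{\left(d{\left(\frac{M + 2}{9 - 10} \right)},-442 \right)} = - \frac{10 + 2}{9 - 10} = - \frac{12}{-1} = - 12 \left(-1\right) = \left(-1\right) \left(-12\right) = 12$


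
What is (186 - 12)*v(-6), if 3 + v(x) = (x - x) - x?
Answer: 522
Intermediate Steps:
v(x) = -3 - x (v(x) = -3 + ((x - x) - x) = -3 + (0 - x) = -3 - x)
(186 - 12)*v(-6) = (186 - 12)*(-3 - 1*(-6)) = 174*(-3 + 6) = 174*3 = 522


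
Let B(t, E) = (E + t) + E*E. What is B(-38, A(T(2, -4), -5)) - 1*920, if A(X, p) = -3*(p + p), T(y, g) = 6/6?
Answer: -28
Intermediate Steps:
T(y, g) = 1 (T(y, g) = 6*(⅙) = 1)
A(X, p) = -6*p
B(t, E) = E + t + E² (B(t, E) = (E + t) + E² = E + t + E²)
B(-38, A(T(2, -4), -5)) - 1*920 = (-6*(-5) - 38 + (-6*(-5))²) - 1*920 = (30 - 38 + 30²) - 920 = (30 - 38 + 900) - 920 = 892 - 920 = -28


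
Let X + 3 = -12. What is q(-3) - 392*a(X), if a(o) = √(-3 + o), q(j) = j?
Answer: -3 - 1176*I*√2 ≈ -3.0 - 1663.1*I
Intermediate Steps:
X = -15 (X = -3 - 12 = -15)
q(-3) - 392*a(X) = -3 - 392*√(-3 - 15) = -3 - 1176*I*√2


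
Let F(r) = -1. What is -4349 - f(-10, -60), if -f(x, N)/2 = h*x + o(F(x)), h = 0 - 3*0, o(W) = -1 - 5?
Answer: -4361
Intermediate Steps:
o(W) = -6
h = 0 (h = 0 + 0 = 0)
f(x, N) = 12 (f(x, N) = -2*(0*x - 6) = -2*(0 - 6) = -2*(-6) = 12)
-4349 - f(-10, -60) = -4349 - 1*12 = -4349 - 12 = -4361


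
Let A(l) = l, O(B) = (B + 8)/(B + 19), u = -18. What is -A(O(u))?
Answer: 10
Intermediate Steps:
O(B) = (8 + B)/(19 + B)
-A(O(u)) = -(8 - 18)/(19 - 18) = -(-10)/1 = -(-10) = -1*(-10) = 10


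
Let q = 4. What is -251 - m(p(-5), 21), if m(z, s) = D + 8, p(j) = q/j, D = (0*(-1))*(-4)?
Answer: -259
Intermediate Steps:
D = 0 (D = 0*(-4) = 0)
p(j) = 4/j
m(z, s) = 8 (m(z, s) = 0 + 8 = 8)
-251 - m(p(-5), 21) = -251 - 1*8 = -251 - 8 = -259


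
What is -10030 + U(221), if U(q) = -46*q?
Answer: -20196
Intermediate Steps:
-10030 + U(221) = -10030 - 46*221 = -10030 - 10166 = -20196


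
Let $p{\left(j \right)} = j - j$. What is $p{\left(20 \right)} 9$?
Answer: $0$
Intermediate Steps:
$p{\left(j \right)} = 0$
$p{\left(20 \right)} 9 = 0 \cdot 9 = 0$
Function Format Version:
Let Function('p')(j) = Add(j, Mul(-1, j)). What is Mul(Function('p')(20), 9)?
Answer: 0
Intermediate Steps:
Function('p')(j) = 0
Mul(Function('p')(20), 9) = Mul(0, 9) = 0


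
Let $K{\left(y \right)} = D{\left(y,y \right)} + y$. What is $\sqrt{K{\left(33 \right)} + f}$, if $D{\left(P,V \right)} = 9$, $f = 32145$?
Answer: $\sqrt{32187} \approx 179.41$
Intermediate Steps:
$K{\left(y \right)} = 9 + y$
$\sqrt{K{\left(33 \right)} + f} = \sqrt{\left(9 + 33\right) + 32145} = \sqrt{42 + 32145} = \sqrt{32187}$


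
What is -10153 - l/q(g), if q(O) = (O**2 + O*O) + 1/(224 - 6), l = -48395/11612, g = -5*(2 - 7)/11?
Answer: -16069911119823/1582837526 ≈ -10153.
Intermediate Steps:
g = 25/11 (g = -5*(-5)*(1/11) = 25*(1/11) = 25/11 ≈ 2.2727)
l = -48395/11612 (l = -48395*1/11612 = -48395/11612 ≈ -4.1677)
q(O) = 1/218 + 2*O**2 (q(O) = (O**2 + O**2) + 1/218 = 2*O**2 + 1/218 = 1/218 + 2*O**2)
-10153 - l/q(g) = -10153 - (-48395)/(11612*(1/218 + 2*(25/11)**2)) = -10153 - (-48395)/(11612*(1/218 + 2*(625/121))) = -10153 - (-48395)/(11612*(1/218 + 1250/121)) = -10153 - (-48395)/(11612*272621/26378) = -10153 - (-48395)*26378/(11612*272621) = -10153 - 1*(-638281655/1582837526) = -10153 + 638281655/1582837526 = -16069911119823/1582837526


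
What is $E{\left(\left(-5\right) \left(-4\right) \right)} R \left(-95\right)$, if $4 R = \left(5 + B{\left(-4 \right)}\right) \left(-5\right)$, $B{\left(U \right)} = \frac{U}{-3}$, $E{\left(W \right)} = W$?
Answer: $\frac{45125}{3} \approx 15042.0$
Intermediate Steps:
$B{\left(U \right)} = - \frac{U}{3}$ ($B{\left(U \right)} = U \left(- \frac{1}{3}\right) = - \frac{U}{3}$)
$R = - \frac{95}{12}$ ($R = \frac{\left(5 - - \frac{4}{3}\right) \left(-5\right)}{4} = \frac{\left(5 + \frac{4}{3}\right) \left(-5\right)}{4} = \frac{\frac{19}{3} \left(-5\right)}{4} = \frac{1}{4} \left(- \frac{95}{3}\right) = - \frac{95}{12} \approx -7.9167$)
$E{\left(\left(-5\right) \left(-4\right) \right)} R \left(-95\right) = \left(-5\right) \left(-4\right) \left(- \frac{95}{12}\right) \left(-95\right) = 20 \left(- \frac{95}{12}\right) \left(-95\right) = \left(- \frac{475}{3}\right) \left(-95\right) = \frac{45125}{3}$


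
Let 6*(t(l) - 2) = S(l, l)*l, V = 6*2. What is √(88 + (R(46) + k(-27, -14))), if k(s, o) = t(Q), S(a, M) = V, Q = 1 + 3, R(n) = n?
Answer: 12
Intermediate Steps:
V = 12
Q = 4
S(a, M) = 12
t(l) = 2 + 2*l (t(l) = 2 + (12*l)/6 = 2 + 2*l)
k(s, o) = 10 (k(s, o) = 2 + 2*4 = 2 + 8 = 10)
√(88 + (R(46) + k(-27, -14))) = √(88 + (46 + 10)) = √(88 + 56) = √144 = 12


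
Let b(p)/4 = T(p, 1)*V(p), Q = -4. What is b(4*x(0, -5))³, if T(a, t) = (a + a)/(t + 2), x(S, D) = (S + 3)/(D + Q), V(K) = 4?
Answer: -2097152/729 ≈ -2876.8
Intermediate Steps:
x(S, D) = (3 + S)/(-4 + D) (x(S, D) = (S + 3)/(D - 4) = (3 + S)/(-4 + D))
T(a, t) = 2*a/(2 + t) (T(a, t) = (2*a)/(2 + t) = 2*a/(2 + t))
b(p) = 32*p/3 (b(p) = 4*((2*p/(2 + 1))*4) = 4*((2*p/3)*4) = 4*(8*p/3) = 32*p/3)
b(4*x(0, -5))³ = (32*(4*((3 + 0)/(-4 - 5)))/3)³ = (32*(4*(3/(-9)))/3)³ = (32*(4*(-⅑*3))/3)³ = (32*(4*(-⅓))/3)³ = ((32/3)*(-4/3))³ = (-128/9)³ = -2097152/729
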